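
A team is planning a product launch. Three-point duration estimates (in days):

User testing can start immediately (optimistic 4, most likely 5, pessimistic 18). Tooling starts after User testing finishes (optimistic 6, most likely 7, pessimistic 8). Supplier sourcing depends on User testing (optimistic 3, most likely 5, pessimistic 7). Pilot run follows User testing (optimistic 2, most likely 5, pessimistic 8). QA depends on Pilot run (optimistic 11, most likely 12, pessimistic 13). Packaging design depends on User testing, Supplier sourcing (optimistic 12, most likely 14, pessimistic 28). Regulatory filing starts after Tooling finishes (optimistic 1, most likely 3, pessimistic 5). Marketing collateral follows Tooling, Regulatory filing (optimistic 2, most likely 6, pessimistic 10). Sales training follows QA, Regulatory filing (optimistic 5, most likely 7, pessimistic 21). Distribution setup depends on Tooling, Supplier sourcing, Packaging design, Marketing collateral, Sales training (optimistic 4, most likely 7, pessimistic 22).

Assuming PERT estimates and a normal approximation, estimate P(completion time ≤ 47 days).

te_User testing = (4 + 4·5 + 18)/6 = 42/6 = 7; σ²_User testing = ((18−4)/6)² = 5.444
te_Tooling = (6 + 4·7 + 8)/6 = 42/6 = 7; σ²_Tooling = ((8−6)/6)² = 0.111
te_Supplier sourcing = (3 + 4·5 + 7)/6 = 30/6 = 5; σ²_Supplier sourcing = ((7−3)/6)² = 0.444
te_Pilot run = (2 + 4·5 + 8)/6 = 30/6 = 5; σ²_Pilot run = ((8−2)/6)² = 1.000
te_QA = (11 + 4·12 + 13)/6 = 72/6 = 12; σ²_QA = ((13−11)/6)² = 0.111
te_Packaging design = (12 + 4·14 + 28)/6 = 96/6 = 16; σ²_Packaging design = ((28−12)/6)² = 7.111
te_Regulatory filing = (1 + 4·3 + 5)/6 = 18/6 = 3; σ²_Regulatory filing = ((5−1)/6)² = 0.444
te_Marketing collateral = (2 + 4·6 + 10)/6 = 36/6 = 6; σ²_Marketing collateral = ((10−2)/6)² = 1.778
te_Sales training = (5 + 4·7 + 21)/6 = 54/6 = 9; σ²_Sales training = ((21−5)/6)² = 7.111
te_Distribution setup = (4 + 4·7 + 22)/6 = 54/6 = 9; σ²_Distribution setup = ((22−4)/6)² = 9.000

Forward pass:
ES_User testing = 0; EF_User testing = 7
ES_Tooling = 7; EF_Tooling = 7+7 = 14
ES_Supplier sourcing = 7; EF_Supplier sourcing = 7+5 = 12
ES_Pilot run = 7; EF_Pilot run = 7+5 = 12
ES_QA = 12; EF_QA = 12+12 = 24
ES_Packaging design = max(EF_User testing=7, EF_Supplier sourcing=12) = 12; EF_Packaging design = 12+16 = 28
ES_Regulatory filing = 14; EF_Regulatory filing = 14+3 = 17
ES_Marketing collateral = max(EF_Tooling=14, EF_Regulatory filing=17) = 17; EF_Marketing collateral = 17+6 = 23
ES_Sales training = max(EF_QA=24, EF_Regulatory filing=17) = 24; EF_Sales training = 24+9 = 33
ES_Distribution setup = max(EF_Tooling=14, EF_Supplier sourcing=12, EF_Packaging design=28, EF_Marketing collateral=23, EF_Sales training=33) = 33; EF_Distribution setup = 33+9 = 42
Expected project duration μ = 42 days. Critical path: User testing → Pilot run → QA → Sales training → Distribution setup.

Variance along critical path = 5.444 + 1.000 + 0.111 + 7.111 + 9.000 = 22.667; σ = √22.667 = 4.761 days.
Z = (47 − 42) / 4.761 = 1.050
P(T ≤ 47) = Φ(1.050) ≈ 0.853

0.853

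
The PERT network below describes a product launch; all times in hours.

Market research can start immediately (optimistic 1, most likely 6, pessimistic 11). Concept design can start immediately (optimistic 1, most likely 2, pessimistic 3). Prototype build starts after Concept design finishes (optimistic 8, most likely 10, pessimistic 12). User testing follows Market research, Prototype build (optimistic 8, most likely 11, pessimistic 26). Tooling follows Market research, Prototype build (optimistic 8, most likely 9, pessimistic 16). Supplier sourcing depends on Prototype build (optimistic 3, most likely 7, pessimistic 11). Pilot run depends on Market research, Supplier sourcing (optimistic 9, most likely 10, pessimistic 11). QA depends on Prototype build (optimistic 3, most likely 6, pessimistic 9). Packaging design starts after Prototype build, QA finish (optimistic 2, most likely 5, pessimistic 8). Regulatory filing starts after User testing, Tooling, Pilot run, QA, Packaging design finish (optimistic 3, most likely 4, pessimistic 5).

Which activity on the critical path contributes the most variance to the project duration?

te_Market research = (1 + 4·6 + 11)/6 = 36/6 = 6; σ²_Market research = ((11−1)/6)² = 2.778
te_Concept design = (1 + 4·2 + 3)/6 = 12/6 = 2; σ²_Concept design = ((3−1)/6)² = 0.111
te_Prototype build = (8 + 4·10 + 12)/6 = 60/6 = 10; σ²_Prototype build = ((12−8)/6)² = 0.444
te_User testing = (8 + 4·11 + 26)/6 = 78/6 = 13; σ²_User testing = ((26−8)/6)² = 9.000
te_Tooling = (8 + 4·9 + 16)/6 = 60/6 = 10; σ²_Tooling = ((16−8)/6)² = 1.778
te_Supplier sourcing = (3 + 4·7 + 11)/6 = 42/6 = 7; σ²_Supplier sourcing = ((11−3)/6)² = 1.778
te_Pilot run = (9 + 4·10 + 11)/6 = 60/6 = 10; σ²_Pilot run = ((11−9)/6)² = 0.111
te_QA = (3 + 4·6 + 9)/6 = 36/6 = 6; σ²_QA = ((9−3)/6)² = 1.000
te_Packaging design = (2 + 4·5 + 8)/6 = 30/6 = 5; σ²_Packaging design = ((8−2)/6)² = 1.000
te_Regulatory filing = (3 + 4·4 + 5)/6 = 24/6 = 4; σ²_Regulatory filing = ((5−3)/6)² = 0.111

Forward pass:
ES_Market research = 0; EF_Market research = 6
ES_Concept design = 0; EF_Concept design = 2
ES_Prototype build = 2; EF_Prototype build = 2+10 = 12
ES_User testing = max(EF_Market research=6, EF_Prototype build=12) = 12; EF_User testing = 12+13 = 25
ES_Tooling = max(EF_Market research=6, EF_Prototype build=12) = 12; EF_Tooling = 12+10 = 22
ES_Supplier sourcing = 12; EF_Supplier sourcing = 12+7 = 19
ES_Pilot run = max(EF_Market research=6, EF_Supplier sourcing=19) = 19; EF_Pilot run = 19+10 = 29
ES_QA = 12; EF_QA = 12+6 = 18
ES_Packaging design = max(EF_Prototype build=12, EF_QA=18) = 18; EF_Packaging design = 18+5 = 23
ES_Regulatory filing = max(EF_User testing=25, EF_Tooling=22, EF_Pilot run=29, EF_QA=18, EF_Packaging design=23) = 29; EF_Regulatory filing = 29+4 = 33
Expected project duration μ = 33 hours. Critical path: Concept design → Prototype build → Supplier sourcing → Pilot run → Regulatory filing.

Variances on critical path: σ²_Concept design=0.111, σ²_Prototype build=0.444, σ²_Supplier sourcing=1.778, σ²_Pilot run=0.111, σ²_Regulatory filing=0.111.
Largest is σ²_Supplier sourcing = 1.778.

Supplier sourcing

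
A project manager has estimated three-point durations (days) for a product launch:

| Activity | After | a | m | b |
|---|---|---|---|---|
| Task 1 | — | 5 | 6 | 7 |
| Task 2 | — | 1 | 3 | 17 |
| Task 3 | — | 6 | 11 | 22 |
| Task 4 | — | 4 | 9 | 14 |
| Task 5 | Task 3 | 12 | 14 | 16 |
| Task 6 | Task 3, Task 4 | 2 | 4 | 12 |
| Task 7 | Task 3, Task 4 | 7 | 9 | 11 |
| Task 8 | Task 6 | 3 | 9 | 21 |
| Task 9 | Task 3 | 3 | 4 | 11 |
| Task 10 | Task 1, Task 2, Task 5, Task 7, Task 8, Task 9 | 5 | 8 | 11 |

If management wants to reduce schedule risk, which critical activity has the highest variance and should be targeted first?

Task 8

te_Task 1 = (5 + 4·6 + 7)/6 = 36/6 = 6; σ²_Task 1 = ((7−5)/6)² = 0.111
te_Task 2 = (1 + 4·3 + 17)/6 = 30/6 = 5; σ²_Task 2 = ((17−1)/6)² = 7.111
te_Task 3 = (6 + 4·11 + 22)/6 = 72/6 = 12; σ²_Task 3 = ((22−6)/6)² = 7.111
te_Task 4 = (4 + 4·9 + 14)/6 = 54/6 = 9; σ²_Task 4 = ((14−4)/6)² = 2.778
te_Task 5 = (12 + 4·14 + 16)/6 = 84/6 = 14; σ²_Task 5 = ((16−12)/6)² = 0.444
te_Task 6 = (2 + 4·4 + 12)/6 = 30/6 = 5; σ²_Task 6 = ((12−2)/6)² = 2.778
te_Task 7 = (7 + 4·9 + 11)/6 = 54/6 = 9; σ²_Task 7 = ((11−7)/6)² = 0.444
te_Task 8 = (3 + 4·9 + 21)/6 = 60/6 = 10; σ²_Task 8 = ((21−3)/6)² = 9.000
te_Task 9 = (3 + 4·4 + 11)/6 = 30/6 = 5; σ²_Task 9 = ((11−3)/6)² = 1.778
te_Task 10 = (5 + 4·8 + 11)/6 = 48/6 = 8; σ²_Task 10 = ((11−5)/6)² = 1.000

Forward pass:
ES_Task 1 = 0; EF_Task 1 = 6
ES_Task 2 = 0; EF_Task 2 = 5
ES_Task 3 = 0; EF_Task 3 = 12
ES_Task 4 = 0; EF_Task 4 = 9
ES_Task 5 = 12; EF_Task 5 = 12+14 = 26
ES_Task 6 = max(EF_Task 3=12, EF_Task 4=9) = 12; EF_Task 6 = 12+5 = 17
ES_Task 7 = max(EF_Task 3=12, EF_Task 4=9) = 12; EF_Task 7 = 12+9 = 21
ES_Task 8 = 17; EF_Task 8 = 17+10 = 27
ES_Task 9 = 12; EF_Task 9 = 12+5 = 17
ES_Task 10 = max(EF_Task 1=6, EF_Task 2=5, EF_Task 5=26, EF_Task 7=21, EF_Task 8=27, EF_Task 9=17) = 27; EF_Task 10 = 27+8 = 35
Expected project duration μ = 35 days. Critical path: Task 3 → Task 6 → Task 8 → Task 10.

Variances on critical path: σ²_Task 3=7.111, σ²_Task 6=2.778, σ²_Task 8=9.000, σ²_Task 10=1.000.
Largest is σ²_Task 8 = 9.000.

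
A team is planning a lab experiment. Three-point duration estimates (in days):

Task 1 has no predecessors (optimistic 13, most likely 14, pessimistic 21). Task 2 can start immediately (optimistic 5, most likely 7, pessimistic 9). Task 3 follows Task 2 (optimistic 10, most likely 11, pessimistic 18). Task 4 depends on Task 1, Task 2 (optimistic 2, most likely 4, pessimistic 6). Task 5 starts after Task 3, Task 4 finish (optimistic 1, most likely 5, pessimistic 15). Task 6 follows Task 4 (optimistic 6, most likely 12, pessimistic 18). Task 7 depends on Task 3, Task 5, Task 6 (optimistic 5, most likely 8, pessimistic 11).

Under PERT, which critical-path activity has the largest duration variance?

Task 6

te_Task 1 = (13 + 4·14 + 21)/6 = 90/6 = 15; σ²_Task 1 = ((21−13)/6)² = 1.778
te_Task 2 = (5 + 4·7 + 9)/6 = 42/6 = 7; σ²_Task 2 = ((9−5)/6)² = 0.444
te_Task 3 = (10 + 4·11 + 18)/6 = 72/6 = 12; σ²_Task 3 = ((18−10)/6)² = 1.778
te_Task 4 = (2 + 4·4 + 6)/6 = 24/6 = 4; σ²_Task 4 = ((6−2)/6)² = 0.444
te_Task 5 = (1 + 4·5 + 15)/6 = 36/6 = 6; σ²_Task 5 = ((15−1)/6)² = 5.444
te_Task 6 = (6 + 4·12 + 18)/6 = 72/6 = 12; σ²_Task 6 = ((18−6)/6)² = 4.000
te_Task 7 = (5 + 4·8 + 11)/6 = 48/6 = 8; σ²_Task 7 = ((11−5)/6)² = 1.000

Forward pass:
ES_Task 1 = 0; EF_Task 1 = 15
ES_Task 2 = 0; EF_Task 2 = 7
ES_Task 3 = 7; EF_Task 3 = 7+12 = 19
ES_Task 4 = max(EF_Task 1=15, EF_Task 2=7) = 15; EF_Task 4 = 15+4 = 19
ES_Task 5 = max(EF_Task 3=19, EF_Task 4=19) = 19; EF_Task 5 = 19+6 = 25
ES_Task 6 = 19; EF_Task 6 = 19+12 = 31
ES_Task 7 = max(EF_Task 3=19, EF_Task 5=25, EF_Task 6=31) = 31; EF_Task 7 = 31+8 = 39
Expected project duration μ = 39 days. Critical path: Task 1 → Task 4 → Task 6 → Task 7.

Variances on critical path: σ²_Task 1=1.778, σ²_Task 4=0.444, σ²_Task 6=4.000, σ²_Task 7=1.000.
Largest is σ²_Task 6 = 4.000.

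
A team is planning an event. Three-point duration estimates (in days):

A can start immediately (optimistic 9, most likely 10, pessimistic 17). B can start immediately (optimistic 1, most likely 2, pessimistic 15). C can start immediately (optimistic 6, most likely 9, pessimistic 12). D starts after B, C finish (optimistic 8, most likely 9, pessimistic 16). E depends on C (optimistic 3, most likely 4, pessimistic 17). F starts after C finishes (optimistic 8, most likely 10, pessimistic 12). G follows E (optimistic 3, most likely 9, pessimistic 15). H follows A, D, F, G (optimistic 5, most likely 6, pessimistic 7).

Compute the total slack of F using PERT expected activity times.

5 days

te_A = (9 + 4·10 + 17)/6 = 66/6 = 11
te_B = (1 + 4·2 + 15)/6 = 24/6 = 4
te_C = (6 + 4·9 + 12)/6 = 54/6 = 9
te_D = (8 + 4·9 + 16)/6 = 60/6 = 10
te_E = (3 + 4·4 + 17)/6 = 36/6 = 6
te_F = (8 + 4·10 + 12)/6 = 60/6 = 10
te_G = (3 + 4·9 + 15)/6 = 54/6 = 9
te_H = (5 + 4·6 + 7)/6 = 36/6 = 6

Forward pass:
ES_A = 0; EF_A = 11
ES_B = 0; EF_B = 4
ES_C = 0; EF_C = 9
ES_D = max(EF_B=4, EF_C=9) = 9; EF_D = 9+10 = 19
ES_E = 9; EF_E = 9+6 = 15
ES_F = 9; EF_F = 9+10 = 19
ES_G = 15; EF_G = 15+9 = 24
ES_H = max(EF_A=11, EF_D=19, EF_F=19, EF_G=24) = 24; EF_H = 24+6 = 30
Expected project duration μ = 30 days. Critical path: C → E → G → H.

Backward pass:
LF_H = 30; LS_H = 30−6 = 24
LF_G = LS_H = 24; LS_G = 24−9 = 15
LF_F = LS_H = 24; LS_F = 24−10 = 14
LF_E = LS_G = 15; LS_E = 15−6 = 9
LF_D = LS_H = 24; LS_D = 24−10 = 14
LF_C = min(LS_D=14, LS_E=9, LS_F=14) = 9; LS_C = 9−9 = 0
LF_B = LS_D = 14; LS_B = 14−4 = 10
LF_A = LS_H = 24; LS_A = 24−11 = 13
Slack_F = LS_F − ES_F = 14 − 9 = 5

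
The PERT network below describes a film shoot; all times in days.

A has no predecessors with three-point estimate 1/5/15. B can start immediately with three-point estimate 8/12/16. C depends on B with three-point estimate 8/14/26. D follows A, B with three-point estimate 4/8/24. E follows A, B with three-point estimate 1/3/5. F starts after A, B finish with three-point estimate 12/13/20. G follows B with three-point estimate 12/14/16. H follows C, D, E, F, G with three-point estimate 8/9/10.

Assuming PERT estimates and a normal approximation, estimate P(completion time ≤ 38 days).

te_A = (1 + 4·5 + 15)/6 = 36/6 = 6; σ²_A = ((15−1)/6)² = 5.444
te_B = (8 + 4·12 + 16)/6 = 72/6 = 12; σ²_B = ((16−8)/6)² = 1.778
te_C = (8 + 4·14 + 26)/6 = 90/6 = 15; σ²_C = ((26−8)/6)² = 9.000
te_D = (4 + 4·8 + 24)/6 = 60/6 = 10; σ²_D = ((24−4)/6)² = 11.111
te_E = (1 + 4·3 + 5)/6 = 18/6 = 3; σ²_E = ((5−1)/6)² = 0.444
te_F = (12 + 4·13 + 20)/6 = 84/6 = 14; σ²_F = ((20−12)/6)² = 1.778
te_G = (12 + 4·14 + 16)/6 = 84/6 = 14; σ²_G = ((16−12)/6)² = 0.444
te_H = (8 + 4·9 + 10)/6 = 54/6 = 9; σ²_H = ((10−8)/6)² = 0.111

Forward pass:
ES_A = 0; EF_A = 6
ES_B = 0; EF_B = 12
ES_C = 12; EF_C = 12+15 = 27
ES_D = max(EF_A=6, EF_B=12) = 12; EF_D = 12+10 = 22
ES_E = max(EF_A=6, EF_B=12) = 12; EF_E = 12+3 = 15
ES_F = max(EF_A=6, EF_B=12) = 12; EF_F = 12+14 = 26
ES_G = 12; EF_G = 12+14 = 26
ES_H = max(EF_C=27, EF_D=22, EF_E=15, EF_F=26, EF_G=26) = 27; EF_H = 27+9 = 36
Expected project duration μ = 36 days. Critical path: B → C → H.

Variance along critical path = 1.778 + 9.000 + 0.111 = 10.889; σ = √10.889 = 3.300 days.
Z = (38 − 36) / 3.300 = 0.606
P(T ≤ 38) = Φ(0.606) ≈ 0.728

0.728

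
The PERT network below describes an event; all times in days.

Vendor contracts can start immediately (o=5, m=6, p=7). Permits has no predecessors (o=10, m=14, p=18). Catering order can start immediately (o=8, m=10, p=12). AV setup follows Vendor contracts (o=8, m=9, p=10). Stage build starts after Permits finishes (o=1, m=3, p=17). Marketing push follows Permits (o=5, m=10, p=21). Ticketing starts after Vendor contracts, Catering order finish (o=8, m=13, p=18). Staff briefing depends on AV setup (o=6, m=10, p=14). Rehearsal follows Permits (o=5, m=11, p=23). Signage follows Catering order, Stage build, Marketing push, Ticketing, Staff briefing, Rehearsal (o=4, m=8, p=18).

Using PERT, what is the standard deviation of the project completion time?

te_Vendor contracts = (5 + 4·6 + 7)/6 = 36/6 = 6; σ²_Vendor contracts = ((7−5)/6)² = 0.111
te_Permits = (10 + 4·14 + 18)/6 = 84/6 = 14; σ²_Permits = ((18−10)/6)² = 1.778
te_Catering order = (8 + 4·10 + 12)/6 = 60/6 = 10; σ²_Catering order = ((12−8)/6)² = 0.444
te_AV setup = (8 + 4·9 + 10)/6 = 54/6 = 9; σ²_AV setup = ((10−8)/6)² = 0.111
te_Stage build = (1 + 4·3 + 17)/6 = 30/6 = 5; σ²_Stage build = ((17−1)/6)² = 7.111
te_Marketing push = (5 + 4·10 + 21)/6 = 66/6 = 11; σ²_Marketing push = ((21−5)/6)² = 7.111
te_Ticketing = (8 + 4·13 + 18)/6 = 78/6 = 13; σ²_Ticketing = ((18−8)/6)² = 2.778
te_Staff briefing = (6 + 4·10 + 14)/6 = 60/6 = 10; σ²_Staff briefing = ((14−6)/6)² = 1.778
te_Rehearsal = (5 + 4·11 + 23)/6 = 72/6 = 12; σ²_Rehearsal = ((23−5)/6)² = 9.000
te_Signage = (4 + 4·8 + 18)/6 = 54/6 = 9; σ²_Signage = ((18−4)/6)² = 5.444

Forward pass:
ES_Vendor contracts = 0; EF_Vendor contracts = 6
ES_Permits = 0; EF_Permits = 14
ES_Catering order = 0; EF_Catering order = 10
ES_AV setup = 6; EF_AV setup = 6+9 = 15
ES_Stage build = 14; EF_Stage build = 14+5 = 19
ES_Marketing push = 14; EF_Marketing push = 14+11 = 25
ES_Ticketing = max(EF_Vendor contracts=6, EF_Catering order=10) = 10; EF_Ticketing = 10+13 = 23
ES_Staff briefing = 15; EF_Staff briefing = 15+10 = 25
ES_Rehearsal = 14; EF_Rehearsal = 14+12 = 26
ES_Signage = max(EF_Catering order=10, EF_Stage build=19, EF_Marketing push=25, EF_Ticketing=23, EF_Staff briefing=25, EF_Rehearsal=26) = 26; EF_Signage = 26+9 = 35
Expected project duration μ = 35 days. Critical path: Permits → Rehearsal → Signage.

Variance along critical path = 1.778 + 9.000 + 5.444 = 16.222
σ = √16.222 = 4.028 days

4.03 days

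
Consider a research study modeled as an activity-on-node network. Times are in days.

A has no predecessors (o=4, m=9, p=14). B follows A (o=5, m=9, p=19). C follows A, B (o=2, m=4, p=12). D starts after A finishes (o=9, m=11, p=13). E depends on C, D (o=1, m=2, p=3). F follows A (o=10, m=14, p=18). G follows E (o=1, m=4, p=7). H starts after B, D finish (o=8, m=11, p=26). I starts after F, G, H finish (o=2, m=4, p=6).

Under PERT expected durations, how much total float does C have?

3 days

te_A = (4 + 4·9 + 14)/6 = 54/6 = 9
te_B = (5 + 4·9 + 19)/6 = 60/6 = 10
te_C = (2 + 4·4 + 12)/6 = 30/6 = 5
te_D = (9 + 4·11 + 13)/6 = 66/6 = 11
te_E = (1 + 4·2 + 3)/6 = 12/6 = 2
te_F = (10 + 4·14 + 18)/6 = 84/6 = 14
te_G = (1 + 4·4 + 7)/6 = 24/6 = 4
te_H = (8 + 4·11 + 26)/6 = 78/6 = 13
te_I = (2 + 4·4 + 6)/6 = 24/6 = 4

Forward pass:
ES_A = 0; EF_A = 9
ES_B = 9; EF_B = 9+10 = 19
ES_C = max(EF_A=9, EF_B=19) = 19; EF_C = 19+5 = 24
ES_D = 9; EF_D = 9+11 = 20
ES_E = max(EF_C=24, EF_D=20) = 24; EF_E = 24+2 = 26
ES_F = 9; EF_F = 9+14 = 23
ES_G = 26; EF_G = 26+4 = 30
ES_H = max(EF_B=19, EF_D=20) = 20; EF_H = 20+13 = 33
ES_I = max(EF_F=23, EF_G=30, EF_H=33) = 33; EF_I = 33+4 = 37
Expected project duration μ = 37 days. Critical path: A → D → H → I.

Backward pass:
LF_I = 37; LS_I = 37−4 = 33
LF_H = LS_I = 33; LS_H = 33−13 = 20
LF_G = LS_I = 33; LS_G = 33−4 = 29
LF_F = LS_I = 33; LS_F = 33−14 = 19
LF_E = LS_G = 29; LS_E = 29−2 = 27
LF_D = min(LS_E=27, LS_H=20) = 20; LS_D = 20−11 = 9
LF_C = LS_E = 27; LS_C = 27−5 = 22
LF_B = min(LS_C=22, LS_H=20) = 20; LS_B = 20−10 = 10
LF_A = min(LS_B=10, LS_C=22, LS_D=9, LS_F=19) = 9; LS_A = 9−9 = 0
Slack_C = LS_C − ES_C = 22 − 19 = 3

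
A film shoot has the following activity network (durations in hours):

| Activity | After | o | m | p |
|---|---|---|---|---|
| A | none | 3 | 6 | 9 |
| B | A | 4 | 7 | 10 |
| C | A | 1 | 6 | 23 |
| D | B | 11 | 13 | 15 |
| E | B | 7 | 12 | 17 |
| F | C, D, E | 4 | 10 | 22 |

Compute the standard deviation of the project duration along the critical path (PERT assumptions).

te_A = (3 + 4·6 + 9)/6 = 36/6 = 6; σ²_A = ((9−3)/6)² = 1.000
te_B = (4 + 4·7 + 10)/6 = 42/6 = 7; σ²_B = ((10−4)/6)² = 1.000
te_C = (1 + 4·6 + 23)/6 = 48/6 = 8; σ²_C = ((23−1)/6)² = 13.444
te_D = (11 + 4·13 + 15)/6 = 78/6 = 13; σ²_D = ((15−11)/6)² = 0.444
te_E = (7 + 4·12 + 17)/6 = 72/6 = 12; σ²_E = ((17−7)/6)² = 2.778
te_F = (4 + 4·10 + 22)/6 = 66/6 = 11; σ²_F = ((22−4)/6)² = 9.000

Forward pass:
ES_A = 0; EF_A = 6
ES_B = 6; EF_B = 6+7 = 13
ES_C = 6; EF_C = 6+8 = 14
ES_D = 13; EF_D = 13+13 = 26
ES_E = 13; EF_E = 13+12 = 25
ES_F = max(EF_C=14, EF_D=26, EF_E=25) = 26; EF_F = 26+11 = 37
Expected project duration μ = 37 hours. Critical path: A → B → D → F.

Variance along critical path = 1.000 + 1.000 + 0.444 + 9.000 = 11.444
σ = √11.444 = 3.383 hours

3.38 hours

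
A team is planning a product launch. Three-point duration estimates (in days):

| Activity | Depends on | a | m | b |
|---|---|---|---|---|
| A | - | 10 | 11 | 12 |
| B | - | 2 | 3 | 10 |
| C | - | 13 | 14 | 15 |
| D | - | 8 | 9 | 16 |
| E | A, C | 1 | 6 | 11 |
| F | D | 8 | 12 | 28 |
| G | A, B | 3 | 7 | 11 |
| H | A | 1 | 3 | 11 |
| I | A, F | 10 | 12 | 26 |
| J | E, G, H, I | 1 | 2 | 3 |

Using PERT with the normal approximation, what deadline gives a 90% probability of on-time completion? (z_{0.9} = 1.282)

te_A = (10 + 4·11 + 12)/6 = 66/6 = 11; σ²_A = ((12−10)/6)² = 0.111
te_B = (2 + 4·3 + 10)/6 = 24/6 = 4; σ²_B = ((10−2)/6)² = 1.778
te_C = (13 + 4·14 + 15)/6 = 84/6 = 14; σ²_C = ((15−13)/6)² = 0.111
te_D = (8 + 4·9 + 16)/6 = 60/6 = 10; σ²_D = ((16−8)/6)² = 1.778
te_E = (1 + 4·6 + 11)/6 = 36/6 = 6; σ²_E = ((11−1)/6)² = 2.778
te_F = (8 + 4·12 + 28)/6 = 84/6 = 14; σ²_F = ((28−8)/6)² = 11.111
te_G = (3 + 4·7 + 11)/6 = 42/6 = 7; σ²_G = ((11−3)/6)² = 1.778
te_H = (1 + 4·3 + 11)/6 = 24/6 = 4; σ²_H = ((11−1)/6)² = 2.778
te_I = (10 + 4·12 + 26)/6 = 84/6 = 14; σ²_I = ((26−10)/6)² = 7.111
te_J = (1 + 4·2 + 3)/6 = 12/6 = 2; σ²_J = ((3−1)/6)² = 0.111

Forward pass:
ES_A = 0; EF_A = 11
ES_B = 0; EF_B = 4
ES_C = 0; EF_C = 14
ES_D = 0; EF_D = 10
ES_E = max(EF_A=11, EF_C=14) = 14; EF_E = 14+6 = 20
ES_F = 10; EF_F = 10+14 = 24
ES_G = max(EF_A=11, EF_B=4) = 11; EF_G = 11+7 = 18
ES_H = 11; EF_H = 11+4 = 15
ES_I = max(EF_A=11, EF_F=24) = 24; EF_I = 24+14 = 38
ES_J = max(EF_E=20, EF_G=18, EF_H=15, EF_I=38) = 38; EF_J = 38+2 = 40
Expected project duration μ = 40 days. Critical path: D → F → I → J.

Variance along critical path = 1.778 + 11.111 + 7.111 + 0.111 = 20.111; σ = 4.485 days.
D = μ + z·σ = 40 + 1.282·4.485 = 45.7 days

45.7 days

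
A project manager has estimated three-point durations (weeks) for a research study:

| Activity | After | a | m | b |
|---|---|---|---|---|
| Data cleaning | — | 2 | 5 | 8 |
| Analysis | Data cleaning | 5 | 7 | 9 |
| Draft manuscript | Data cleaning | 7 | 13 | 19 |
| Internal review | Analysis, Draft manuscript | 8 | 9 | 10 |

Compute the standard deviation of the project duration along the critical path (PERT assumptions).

te_Data cleaning = (2 + 4·5 + 8)/6 = 30/6 = 5; σ²_Data cleaning = ((8−2)/6)² = 1.000
te_Analysis = (5 + 4·7 + 9)/6 = 42/6 = 7; σ²_Analysis = ((9−5)/6)² = 0.444
te_Draft manuscript = (7 + 4·13 + 19)/6 = 78/6 = 13; σ²_Draft manuscript = ((19−7)/6)² = 4.000
te_Internal review = (8 + 4·9 + 10)/6 = 54/6 = 9; σ²_Internal review = ((10−8)/6)² = 0.111

Forward pass:
ES_Data cleaning = 0; EF_Data cleaning = 5
ES_Analysis = 5; EF_Analysis = 5+7 = 12
ES_Draft manuscript = 5; EF_Draft manuscript = 5+13 = 18
ES_Internal review = max(EF_Analysis=12, EF_Draft manuscript=18) = 18; EF_Internal review = 18+9 = 27
Expected project duration μ = 27 weeks. Critical path: Data cleaning → Draft manuscript → Internal review.

Variance along critical path = 1.000 + 4.000 + 0.111 = 5.111
σ = √5.111 = 2.261 weeks

2.26 weeks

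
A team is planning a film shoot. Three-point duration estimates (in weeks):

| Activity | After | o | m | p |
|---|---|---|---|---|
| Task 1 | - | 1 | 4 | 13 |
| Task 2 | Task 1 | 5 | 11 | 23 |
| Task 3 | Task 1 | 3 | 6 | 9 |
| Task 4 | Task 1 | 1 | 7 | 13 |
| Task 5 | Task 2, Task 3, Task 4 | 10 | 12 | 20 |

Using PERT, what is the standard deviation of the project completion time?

te_Task 1 = (1 + 4·4 + 13)/6 = 30/6 = 5; σ²_Task 1 = ((13−1)/6)² = 4.000
te_Task 2 = (5 + 4·11 + 23)/6 = 72/6 = 12; σ²_Task 2 = ((23−5)/6)² = 9.000
te_Task 3 = (3 + 4·6 + 9)/6 = 36/6 = 6; σ²_Task 3 = ((9−3)/6)² = 1.000
te_Task 4 = (1 + 4·7 + 13)/6 = 42/6 = 7; σ²_Task 4 = ((13−1)/6)² = 4.000
te_Task 5 = (10 + 4·12 + 20)/6 = 78/6 = 13; σ²_Task 5 = ((20−10)/6)² = 2.778

Forward pass:
ES_Task 1 = 0; EF_Task 1 = 5
ES_Task 2 = 5; EF_Task 2 = 5+12 = 17
ES_Task 3 = 5; EF_Task 3 = 5+6 = 11
ES_Task 4 = 5; EF_Task 4 = 5+7 = 12
ES_Task 5 = max(EF_Task 2=17, EF_Task 3=11, EF_Task 4=12) = 17; EF_Task 5 = 17+13 = 30
Expected project duration μ = 30 weeks. Critical path: Task 1 → Task 2 → Task 5.

Variance along critical path = 4.000 + 9.000 + 2.778 = 15.778
σ = √15.778 = 3.972 weeks

3.97 weeks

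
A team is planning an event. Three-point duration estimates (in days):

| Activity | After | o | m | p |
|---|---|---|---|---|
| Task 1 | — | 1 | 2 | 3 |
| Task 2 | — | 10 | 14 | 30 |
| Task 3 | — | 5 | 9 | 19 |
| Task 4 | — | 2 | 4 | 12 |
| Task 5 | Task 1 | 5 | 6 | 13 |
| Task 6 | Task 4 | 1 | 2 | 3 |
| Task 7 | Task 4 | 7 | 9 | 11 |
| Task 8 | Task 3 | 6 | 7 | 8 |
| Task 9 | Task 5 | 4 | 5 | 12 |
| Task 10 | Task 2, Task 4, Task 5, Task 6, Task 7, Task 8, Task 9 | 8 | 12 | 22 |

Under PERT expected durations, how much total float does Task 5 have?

te_Task 1 = (1 + 4·2 + 3)/6 = 12/6 = 2
te_Task 2 = (10 + 4·14 + 30)/6 = 96/6 = 16
te_Task 3 = (5 + 4·9 + 19)/6 = 60/6 = 10
te_Task 4 = (2 + 4·4 + 12)/6 = 30/6 = 5
te_Task 5 = (5 + 4·6 + 13)/6 = 42/6 = 7
te_Task 6 = (1 + 4·2 + 3)/6 = 12/6 = 2
te_Task 7 = (7 + 4·9 + 11)/6 = 54/6 = 9
te_Task 8 = (6 + 4·7 + 8)/6 = 42/6 = 7
te_Task 9 = (4 + 4·5 + 12)/6 = 36/6 = 6
te_Task 10 = (8 + 4·12 + 22)/6 = 78/6 = 13

Forward pass:
ES_Task 1 = 0; EF_Task 1 = 2
ES_Task 2 = 0; EF_Task 2 = 16
ES_Task 3 = 0; EF_Task 3 = 10
ES_Task 4 = 0; EF_Task 4 = 5
ES_Task 5 = 2; EF_Task 5 = 2+7 = 9
ES_Task 6 = 5; EF_Task 6 = 5+2 = 7
ES_Task 7 = 5; EF_Task 7 = 5+9 = 14
ES_Task 8 = 10; EF_Task 8 = 10+7 = 17
ES_Task 9 = 9; EF_Task 9 = 9+6 = 15
ES_Task 10 = max(EF_Task 2=16, EF_Task 4=5, EF_Task 5=9, EF_Task 6=7, EF_Task 7=14, EF_Task 8=17, EF_Task 9=15) = 17; EF_Task 10 = 17+13 = 30
Expected project duration μ = 30 days. Critical path: Task 3 → Task 8 → Task 10.

Backward pass:
LF_Task 10 = 30; LS_Task 10 = 30−13 = 17
LF_Task 9 = LS_Task 10 = 17; LS_Task 9 = 17−6 = 11
LF_Task 8 = LS_Task 10 = 17; LS_Task 8 = 17−7 = 10
LF_Task 7 = LS_Task 10 = 17; LS_Task 7 = 17−9 = 8
LF_Task 6 = LS_Task 10 = 17; LS_Task 6 = 17−2 = 15
LF_Task 5 = min(LS_Task 9=11, LS_Task 10=17) = 11; LS_Task 5 = 11−7 = 4
LF_Task 4 = min(LS_Task 6=15, LS_Task 7=8, LS_Task 10=17) = 8; LS_Task 4 = 8−5 = 3
LF_Task 3 = LS_Task 8 = 10; LS_Task 3 = 10−10 = 0
LF_Task 2 = LS_Task 10 = 17; LS_Task 2 = 17−16 = 1
LF_Task 1 = LS_Task 5 = 4; LS_Task 1 = 4−2 = 2
Slack_Task 5 = LS_Task 5 − ES_Task 5 = 4 − 2 = 2

2 days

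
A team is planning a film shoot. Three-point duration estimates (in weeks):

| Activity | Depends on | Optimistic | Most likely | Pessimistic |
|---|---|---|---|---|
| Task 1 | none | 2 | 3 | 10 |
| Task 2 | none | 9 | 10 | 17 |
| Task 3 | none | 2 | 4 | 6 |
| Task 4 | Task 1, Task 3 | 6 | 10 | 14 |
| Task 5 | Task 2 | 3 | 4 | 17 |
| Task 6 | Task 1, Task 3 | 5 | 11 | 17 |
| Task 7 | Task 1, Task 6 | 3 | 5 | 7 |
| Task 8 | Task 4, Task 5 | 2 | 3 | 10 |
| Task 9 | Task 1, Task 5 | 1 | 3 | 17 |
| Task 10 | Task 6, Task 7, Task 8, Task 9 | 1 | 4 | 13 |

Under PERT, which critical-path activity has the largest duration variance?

Task 9

te_Task 1 = (2 + 4·3 + 10)/6 = 24/6 = 4; σ²_Task 1 = ((10−2)/6)² = 1.778
te_Task 2 = (9 + 4·10 + 17)/6 = 66/6 = 11; σ²_Task 2 = ((17−9)/6)² = 1.778
te_Task 3 = (2 + 4·4 + 6)/6 = 24/6 = 4; σ²_Task 3 = ((6−2)/6)² = 0.444
te_Task 4 = (6 + 4·10 + 14)/6 = 60/6 = 10; σ²_Task 4 = ((14−6)/6)² = 1.778
te_Task 5 = (3 + 4·4 + 17)/6 = 36/6 = 6; σ²_Task 5 = ((17−3)/6)² = 5.444
te_Task 6 = (5 + 4·11 + 17)/6 = 66/6 = 11; σ²_Task 6 = ((17−5)/6)² = 4.000
te_Task 7 = (3 + 4·5 + 7)/6 = 30/6 = 5; σ²_Task 7 = ((7−3)/6)² = 0.444
te_Task 8 = (2 + 4·3 + 10)/6 = 24/6 = 4; σ²_Task 8 = ((10−2)/6)² = 1.778
te_Task 9 = (1 + 4·3 + 17)/6 = 30/6 = 5; σ²_Task 9 = ((17−1)/6)² = 7.111
te_Task 10 = (1 + 4·4 + 13)/6 = 30/6 = 5; σ²_Task 10 = ((13−1)/6)² = 4.000

Forward pass:
ES_Task 1 = 0; EF_Task 1 = 4
ES_Task 2 = 0; EF_Task 2 = 11
ES_Task 3 = 0; EF_Task 3 = 4
ES_Task 4 = max(EF_Task 1=4, EF_Task 3=4) = 4; EF_Task 4 = 4+10 = 14
ES_Task 5 = 11; EF_Task 5 = 11+6 = 17
ES_Task 6 = max(EF_Task 1=4, EF_Task 3=4) = 4; EF_Task 6 = 4+11 = 15
ES_Task 7 = max(EF_Task 1=4, EF_Task 6=15) = 15; EF_Task 7 = 15+5 = 20
ES_Task 8 = max(EF_Task 4=14, EF_Task 5=17) = 17; EF_Task 8 = 17+4 = 21
ES_Task 9 = max(EF_Task 1=4, EF_Task 5=17) = 17; EF_Task 9 = 17+5 = 22
ES_Task 10 = max(EF_Task 6=15, EF_Task 7=20, EF_Task 8=21, EF_Task 9=22) = 22; EF_Task 10 = 22+5 = 27
Expected project duration μ = 27 weeks. Critical path: Task 2 → Task 5 → Task 9 → Task 10.

Variances on critical path: σ²_Task 2=1.778, σ²_Task 5=5.444, σ²_Task 9=7.111, σ²_Task 10=4.000.
Largest is σ²_Task 9 = 7.111.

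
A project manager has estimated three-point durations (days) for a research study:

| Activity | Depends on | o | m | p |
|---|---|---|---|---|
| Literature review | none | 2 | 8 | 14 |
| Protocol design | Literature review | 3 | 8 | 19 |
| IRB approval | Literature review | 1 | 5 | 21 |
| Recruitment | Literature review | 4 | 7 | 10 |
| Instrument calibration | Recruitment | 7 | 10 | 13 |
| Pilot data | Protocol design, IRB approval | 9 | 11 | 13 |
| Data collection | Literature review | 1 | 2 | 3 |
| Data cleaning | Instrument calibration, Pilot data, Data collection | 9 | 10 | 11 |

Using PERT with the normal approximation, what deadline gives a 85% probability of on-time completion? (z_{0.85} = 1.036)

41.5 days

te_Literature review = (2 + 4·8 + 14)/6 = 48/6 = 8; σ²_Literature review = ((14−2)/6)² = 4.000
te_Protocol design = (3 + 4·8 + 19)/6 = 54/6 = 9; σ²_Protocol design = ((19−3)/6)² = 7.111
te_IRB approval = (1 + 4·5 + 21)/6 = 42/6 = 7; σ²_IRB approval = ((21−1)/6)² = 11.111
te_Recruitment = (4 + 4·7 + 10)/6 = 42/6 = 7; σ²_Recruitment = ((10−4)/6)² = 1.000
te_Instrument calibration = (7 + 4·10 + 13)/6 = 60/6 = 10; σ²_Instrument calibration = ((13−7)/6)² = 1.000
te_Pilot data = (9 + 4·11 + 13)/6 = 66/6 = 11; σ²_Pilot data = ((13−9)/6)² = 0.444
te_Data collection = (1 + 4·2 + 3)/6 = 12/6 = 2; σ²_Data collection = ((3−1)/6)² = 0.111
te_Data cleaning = (9 + 4·10 + 11)/6 = 60/6 = 10; σ²_Data cleaning = ((11−9)/6)² = 0.111

Forward pass:
ES_Literature review = 0; EF_Literature review = 8
ES_Protocol design = 8; EF_Protocol design = 8+9 = 17
ES_IRB approval = 8; EF_IRB approval = 8+7 = 15
ES_Recruitment = 8; EF_Recruitment = 8+7 = 15
ES_Instrument calibration = 15; EF_Instrument calibration = 15+10 = 25
ES_Pilot data = max(EF_Protocol design=17, EF_IRB approval=15) = 17; EF_Pilot data = 17+11 = 28
ES_Data collection = 8; EF_Data collection = 8+2 = 10
ES_Data cleaning = max(EF_Instrument calibration=25, EF_Pilot data=28, EF_Data collection=10) = 28; EF_Data cleaning = 28+10 = 38
Expected project duration μ = 38 days. Critical path: Literature review → Protocol design → Pilot data → Data cleaning.

Variance along critical path = 4.000 + 7.111 + 0.444 + 0.111 = 11.667; σ = 3.416 days.
D = μ + z·σ = 38 + 1.036·3.416 = 41.5 days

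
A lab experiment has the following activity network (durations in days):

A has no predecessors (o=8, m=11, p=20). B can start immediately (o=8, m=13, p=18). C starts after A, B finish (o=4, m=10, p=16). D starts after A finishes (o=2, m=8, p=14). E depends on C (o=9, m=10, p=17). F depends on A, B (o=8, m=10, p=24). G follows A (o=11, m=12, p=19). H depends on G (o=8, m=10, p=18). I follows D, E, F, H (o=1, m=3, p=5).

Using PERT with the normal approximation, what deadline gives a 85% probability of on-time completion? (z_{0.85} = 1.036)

te_A = (8 + 4·11 + 20)/6 = 72/6 = 12; σ²_A = ((20−8)/6)² = 4.000
te_B = (8 + 4·13 + 18)/6 = 78/6 = 13; σ²_B = ((18−8)/6)² = 2.778
te_C = (4 + 4·10 + 16)/6 = 60/6 = 10; σ²_C = ((16−4)/6)² = 4.000
te_D = (2 + 4·8 + 14)/6 = 48/6 = 8; σ²_D = ((14−2)/6)² = 4.000
te_E = (9 + 4·10 + 17)/6 = 66/6 = 11; σ²_E = ((17−9)/6)² = 1.778
te_F = (8 + 4·10 + 24)/6 = 72/6 = 12; σ²_F = ((24−8)/6)² = 7.111
te_G = (11 + 4·12 + 19)/6 = 78/6 = 13; σ²_G = ((19−11)/6)² = 1.778
te_H = (8 + 4·10 + 18)/6 = 66/6 = 11; σ²_H = ((18−8)/6)² = 2.778
te_I = (1 + 4·3 + 5)/6 = 18/6 = 3; σ²_I = ((5−1)/6)² = 0.444

Forward pass:
ES_A = 0; EF_A = 12
ES_B = 0; EF_B = 13
ES_C = max(EF_A=12, EF_B=13) = 13; EF_C = 13+10 = 23
ES_D = 12; EF_D = 12+8 = 20
ES_E = 23; EF_E = 23+11 = 34
ES_F = max(EF_A=12, EF_B=13) = 13; EF_F = 13+12 = 25
ES_G = 12; EF_G = 12+13 = 25
ES_H = 25; EF_H = 25+11 = 36
ES_I = max(EF_D=20, EF_E=34, EF_F=25, EF_H=36) = 36; EF_I = 36+3 = 39
Expected project duration μ = 39 days. Critical path: A → G → H → I.

Variance along critical path = 4.000 + 1.778 + 2.778 + 0.444 = 9.000; σ = 3.000 days.
D = μ + z·σ = 39 + 1.036·3.000 = 42.1 days

42.1 days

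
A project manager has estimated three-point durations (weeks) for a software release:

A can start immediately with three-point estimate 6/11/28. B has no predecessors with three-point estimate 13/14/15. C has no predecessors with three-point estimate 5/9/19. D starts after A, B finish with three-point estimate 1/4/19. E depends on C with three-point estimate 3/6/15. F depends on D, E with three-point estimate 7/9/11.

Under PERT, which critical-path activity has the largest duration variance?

te_A = (6 + 4·11 + 28)/6 = 78/6 = 13; σ²_A = ((28−6)/6)² = 13.444
te_B = (13 + 4·14 + 15)/6 = 84/6 = 14; σ²_B = ((15−13)/6)² = 0.111
te_C = (5 + 4·9 + 19)/6 = 60/6 = 10; σ²_C = ((19−5)/6)² = 5.444
te_D = (1 + 4·4 + 19)/6 = 36/6 = 6; σ²_D = ((19−1)/6)² = 9.000
te_E = (3 + 4·6 + 15)/6 = 42/6 = 7; σ²_E = ((15−3)/6)² = 4.000
te_F = (7 + 4·9 + 11)/6 = 54/6 = 9; σ²_F = ((11−7)/6)² = 0.444

Forward pass:
ES_A = 0; EF_A = 13
ES_B = 0; EF_B = 14
ES_C = 0; EF_C = 10
ES_D = max(EF_A=13, EF_B=14) = 14; EF_D = 14+6 = 20
ES_E = 10; EF_E = 10+7 = 17
ES_F = max(EF_D=20, EF_E=17) = 20; EF_F = 20+9 = 29
Expected project duration μ = 29 weeks. Critical path: B → D → F.

Variances on critical path: σ²_B=0.111, σ²_D=9.000, σ²_F=0.444.
Largest is σ²_D = 9.000.

D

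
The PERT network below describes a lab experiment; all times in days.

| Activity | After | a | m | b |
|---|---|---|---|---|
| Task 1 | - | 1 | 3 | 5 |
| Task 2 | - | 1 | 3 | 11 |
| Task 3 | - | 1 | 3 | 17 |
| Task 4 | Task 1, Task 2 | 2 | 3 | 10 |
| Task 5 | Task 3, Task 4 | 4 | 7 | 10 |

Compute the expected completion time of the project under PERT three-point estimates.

te_Task 1 = (1 + 4·3 + 5)/6 = 18/6 = 3
te_Task 2 = (1 + 4·3 + 11)/6 = 24/6 = 4
te_Task 3 = (1 + 4·3 + 17)/6 = 30/6 = 5
te_Task 4 = (2 + 4·3 + 10)/6 = 24/6 = 4
te_Task 5 = (4 + 4·7 + 10)/6 = 42/6 = 7

Forward pass:
ES_Task 1 = 0; EF_Task 1 = 3
ES_Task 2 = 0; EF_Task 2 = 4
ES_Task 3 = 0; EF_Task 3 = 5
ES_Task 4 = max(EF_Task 1=3, EF_Task 2=4) = 4; EF_Task 4 = 4+4 = 8
ES_Task 5 = max(EF_Task 3=5, EF_Task 4=8) = 8; EF_Task 5 = 8+7 = 15
Expected project duration μ = 15 days. Critical path: Task 2 → Task 4 → Task 5.

15 days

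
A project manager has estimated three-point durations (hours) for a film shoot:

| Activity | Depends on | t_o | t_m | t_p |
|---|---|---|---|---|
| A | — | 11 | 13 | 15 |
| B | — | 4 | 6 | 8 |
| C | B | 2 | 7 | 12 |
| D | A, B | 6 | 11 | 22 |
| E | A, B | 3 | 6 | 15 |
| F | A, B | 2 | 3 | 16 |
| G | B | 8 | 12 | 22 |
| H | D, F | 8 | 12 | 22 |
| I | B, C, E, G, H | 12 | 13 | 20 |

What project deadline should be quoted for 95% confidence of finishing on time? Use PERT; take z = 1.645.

te_A = (11 + 4·13 + 15)/6 = 78/6 = 13; σ²_A = ((15−11)/6)² = 0.444
te_B = (4 + 4·6 + 8)/6 = 36/6 = 6; σ²_B = ((8−4)/6)² = 0.444
te_C = (2 + 4·7 + 12)/6 = 42/6 = 7; σ²_C = ((12−2)/6)² = 2.778
te_D = (6 + 4·11 + 22)/6 = 72/6 = 12; σ²_D = ((22−6)/6)² = 7.111
te_E = (3 + 4·6 + 15)/6 = 42/6 = 7; σ²_E = ((15−3)/6)² = 4.000
te_F = (2 + 4·3 + 16)/6 = 30/6 = 5; σ²_F = ((16−2)/6)² = 5.444
te_G = (8 + 4·12 + 22)/6 = 78/6 = 13; σ²_G = ((22−8)/6)² = 5.444
te_H = (8 + 4·12 + 22)/6 = 78/6 = 13; σ²_H = ((22−8)/6)² = 5.444
te_I = (12 + 4·13 + 20)/6 = 84/6 = 14; σ²_I = ((20−12)/6)² = 1.778

Forward pass:
ES_A = 0; EF_A = 13
ES_B = 0; EF_B = 6
ES_C = 6; EF_C = 6+7 = 13
ES_D = max(EF_A=13, EF_B=6) = 13; EF_D = 13+12 = 25
ES_E = max(EF_A=13, EF_B=6) = 13; EF_E = 13+7 = 20
ES_F = max(EF_A=13, EF_B=6) = 13; EF_F = 13+5 = 18
ES_G = 6; EF_G = 6+13 = 19
ES_H = max(EF_D=25, EF_F=18) = 25; EF_H = 25+13 = 38
ES_I = max(EF_B=6, EF_C=13, EF_E=20, EF_G=19, EF_H=38) = 38; EF_I = 38+14 = 52
Expected project duration μ = 52 hours. Critical path: A → D → H → I.

Variance along critical path = 0.444 + 7.111 + 5.444 + 1.778 = 14.778; σ = 3.844 hours.
D = μ + z·σ = 52 + 1.645·3.844 = 58.3 hours

58.3 hours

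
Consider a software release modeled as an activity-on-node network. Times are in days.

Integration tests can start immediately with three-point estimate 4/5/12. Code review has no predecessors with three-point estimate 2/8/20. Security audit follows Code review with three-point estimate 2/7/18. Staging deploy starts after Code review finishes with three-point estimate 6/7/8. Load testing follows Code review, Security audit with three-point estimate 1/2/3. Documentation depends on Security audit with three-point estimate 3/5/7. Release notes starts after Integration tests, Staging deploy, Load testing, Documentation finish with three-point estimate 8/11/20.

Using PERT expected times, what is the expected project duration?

34 days

te_Integration tests = (4 + 4·5 + 12)/6 = 36/6 = 6
te_Code review = (2 + 4·8 + 20)/6 = 54/6 = 9
te_Security audit = (2 + 4·7 + 18)/6 = 48/6 = 8
te_Staging deploy = (6 + 4·7 + 8)/6 = 42/6 = 7
te_Load testing = (1 + 4·2 + 3)/6 = 12/6 = 2
te_Documentation = (3 + 4·5 + 7)/6 = 30/6 = 5
te_Release notes = (8 + 4·11 + 20)/6 = 72/6 = 12

Forward pass:
ES_Integration tests = 0; EF_Integration tests = 6
ES_Code review = 0; EF_Code review = 9
ES_Security audit = 9; EF_Security audit = 9+8 = 17
ES_Staging deploy = 9; EF_Staging deploy = 9+7 = 16
ES_Load testing = max(EF_Code review=9, EF_Security audit=17) = 17; EF_Load testing = 17+2 = 19
ES_Documentation = 17; EF_Documentation = 17+5 = 22
ES_Release notes = max(EF_Integration tests=6, EF_Staging deploy=16, EF_Load testing=19, EF_Documentation=22) = 22; EF_Release notes = 22+12 = 34
Expected project duration μ = 34 days. Critical path: Code review → Security audit → Documentation → Release notes.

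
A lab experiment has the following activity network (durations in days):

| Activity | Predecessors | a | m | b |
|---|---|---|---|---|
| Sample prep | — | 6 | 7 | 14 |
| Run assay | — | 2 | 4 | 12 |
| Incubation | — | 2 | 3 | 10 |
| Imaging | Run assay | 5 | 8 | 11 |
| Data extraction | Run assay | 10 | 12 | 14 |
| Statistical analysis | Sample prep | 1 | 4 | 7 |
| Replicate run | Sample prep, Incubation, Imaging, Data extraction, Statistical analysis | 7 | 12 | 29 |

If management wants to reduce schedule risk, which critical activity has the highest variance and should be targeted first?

Replicate run

te_Sample prep = (6 + 4·7 + 14)/6 = 48/6 = 8; σ²_Sample prep = ((14−6)/6)² = 1.778
te_Run assay = (2 + 4·4 + 12)/6 = 30/6 = 5; σ²_Run assay = ((12−2)/6)² = 2.778
te_Incubation = (2 + 4·3 + 10)/6 = 24/6 = 4; σ²_Incubation = ((10−2)/6)² = 1.778
te_Imaging = (5 + 4·8 + 11)/6 = 48/6 = 8; σ²_Imaging = ((11−5)/6)² = 1.000
te_Data extraction = (10 + 4·12 + 14)/6 = 72/6 = 12; σ²_Data extraction = ((14−10)/6)² = 0.444
te_Statistical analysis = (1 + 4·4 + 7)/6 = 24/6 = 4; σ²_Statistical analysis = ((7−1)/6)² = 1.000
te_Replicate run = (7 + 4·12 + 29)/6 = 84/6 = 14; σ²_Replicate run = ((29−7)/6)² = 13.444

Forward pass:
ES_Sample prep = 0; EF_Sample prep = 8
ES_Run assay = 0; EF_Run assay = 5
ES_Incubation = 0; EF_Incubation = 4
ES_Imaging = 5; EF_Imaging = 5+8 = 13
ES_Data extraction = 5; EF_Data extraction = 5+12 = 17
ES_Statistical analysis = 8; EF_Statistical analysis = 8+4 = 12
ES_Replicate run = max(EF_Sample prep=8, EF_Incubation=4, EF_Imaging=13, EF_Data extraction=17, EF_Statistical analysis=12) = 17; EF_Replicate run = 17+14 = 31
Expected project duration μ = 31 days. Critical path: Run assay → Data extraction → Replicate run.

Variances on critical path: σ²_Run assay=2.778, σ²_Data extraction=0.444, σ²_Replicate run=13.444.
Largest is σ²_Replicate run = 13.444.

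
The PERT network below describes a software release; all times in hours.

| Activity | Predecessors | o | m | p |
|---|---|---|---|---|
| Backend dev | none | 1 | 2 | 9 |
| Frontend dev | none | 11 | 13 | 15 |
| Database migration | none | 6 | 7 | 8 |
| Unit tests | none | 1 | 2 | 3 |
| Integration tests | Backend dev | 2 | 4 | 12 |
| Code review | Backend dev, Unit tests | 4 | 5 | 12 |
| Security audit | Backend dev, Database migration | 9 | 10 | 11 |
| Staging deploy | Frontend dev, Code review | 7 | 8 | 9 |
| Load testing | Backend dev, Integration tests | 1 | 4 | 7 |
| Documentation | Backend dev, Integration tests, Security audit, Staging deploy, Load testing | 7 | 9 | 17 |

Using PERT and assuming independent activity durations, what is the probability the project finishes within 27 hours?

te_Backend dev = (1 + 4·2 + 9)/6 = 18/6 = 3; σ²_Backend dev = ((9−1)/6)² = 1.778
te_Frontend dev = (11 + 4·13 + 15)/6 = 78/6 = 13; σ²_Frontend dev = ((15−11)/6)² = 0.444
te_Database migration = (6 + 4·7 + 8)/6 = 42/6 = 7; σ²_Database migration = ((8−6)/6)² = 0.111
te_Unit tests = (1 + 4·2 + 3)/6 = 12/6 = 2; σ²_Unit tests = ((3−1)/6)² = 0.111
te_Integration tests = (2 + 4·4 + 12)/6 = 30/6 = 5; σ²_Integration tests = ((12−2)/6)² = 2.778
te_Code review = (4 + 4·5 + 12)/6 = 36/6 = 6; σ²_Code review = ((12−4)/6)² = 1.778
te_Security audit = (9 + 4·10 + 11)/6 = 60/6 = 10; σ²_Security audit = ((11−9)/6)² = 0.111
te_Staging deploy = (7 + 4·8 + 9)/6 = 48/6 = 8; σ²_Staging deploy = ((9−7)/6)² = 0.111
te_Load testing = (1 + 4·4 + 7)/6 = 24/6 = 4; σ²_Load testing = ((7−1)/6)² = 1.000
te_Documentation = (7 + 4·9 + 17)/6 = 60/6 = 10; σ²_Documentation = ((17−7)/6)² = 2.778

Forward pass:
ES_Backend dev = 0; EF_Backend dev = 3
ES_Frontend dev = 0; EF_Frontend dev = 13
ES_Database migration = 0; EF_Database migration = 7
ES_Unit tests = 0; EF_Unit tests = 2
ES_Integration tests = 3; EF_Integration tests = 3+5 = 8
ES_Code review = max(EF_Backend dev=3, EF_Unit tests=2) = 3; EF_Code review = 3+6 = 9
ES_Security audit = max(EF_Backend dev=3, EF_Database migration=7) = 7; EF_Security audit = 7+10 = 17
ES_Staging deploy = max(EF_Frontend dev=13, EF_Code review=9) = 13; EF_Staging deploy = 13+8 = 21
ES_Load testing = max(EF_Backend dev=3, EF_Integration tests=8) = 8; EF_Load testing = 8+4 = 12
ES_Documentation = max(EF_Backend dev=3, EF_Integration tests=8, EF_Security audit=17, EF_Staging deploy=21, EF_Load testing=12) = 21; EF_Documentation = 21+10 = 31
Expected project duration μ = 31 hours. Critical path: Frontend dev → Staging deploy → Documentation.

Variance along critical path = 0.444 + 0.111 + 2.778 = 3.333; σ = √3.333 = 1.826 hours.
Z = (27 − 31) / 1.826 = -2.191
P(T ≤ 27) = Φ(-2.191) ≈ 0.014

0.014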